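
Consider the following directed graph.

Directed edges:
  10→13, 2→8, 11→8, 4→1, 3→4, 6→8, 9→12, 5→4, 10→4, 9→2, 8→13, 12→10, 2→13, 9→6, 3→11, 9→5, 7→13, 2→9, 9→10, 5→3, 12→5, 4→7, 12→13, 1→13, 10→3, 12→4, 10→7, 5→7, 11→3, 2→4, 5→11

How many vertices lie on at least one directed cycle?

4

A vertex is on a directed cycle iff it belongs to a strongly connected component of size ≥ 2 (or has a self-loop).
The vertices on cycles are {2, 3, 9, 11} — 4 in total.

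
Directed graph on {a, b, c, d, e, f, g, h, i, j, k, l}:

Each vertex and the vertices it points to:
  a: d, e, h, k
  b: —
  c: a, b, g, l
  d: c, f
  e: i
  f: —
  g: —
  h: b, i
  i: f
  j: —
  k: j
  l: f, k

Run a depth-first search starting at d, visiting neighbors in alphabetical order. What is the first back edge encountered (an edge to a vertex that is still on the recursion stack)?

a->d

DFS from d (visiting neighbors in alphabetical order); mark gray on enter, black on exit:
d gray
  c gray
    a gray
      a→d: d is gray → back edge
First back edge: a → d.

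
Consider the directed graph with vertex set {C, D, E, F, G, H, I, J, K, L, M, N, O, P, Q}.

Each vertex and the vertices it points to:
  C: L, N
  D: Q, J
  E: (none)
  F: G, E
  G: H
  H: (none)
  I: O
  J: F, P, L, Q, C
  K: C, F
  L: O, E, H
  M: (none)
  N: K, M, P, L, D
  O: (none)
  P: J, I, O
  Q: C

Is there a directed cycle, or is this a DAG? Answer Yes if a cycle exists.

DFS with white/gray/black marking, starting from K:
K gray
  C gray
    L gray
      O gray
      O black
      E gray
      E black
      H gray
      H black
    L black
    N gray
      N→K: K is gray → back edge
Back edge found, so a cycle exists: K → C → N → K.

Yes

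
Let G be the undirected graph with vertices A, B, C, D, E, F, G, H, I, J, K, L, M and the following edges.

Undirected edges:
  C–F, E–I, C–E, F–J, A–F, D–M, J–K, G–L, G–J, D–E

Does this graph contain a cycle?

DFS, tracking each vertex's parent; an edge to a visited non-parent vertex closes a cycle.
Start from D:
visit D (parent –)
  visit E (parent D)
    visit C (parent E)
      C–E: parent, skip
      visit F (parent C)
        visit A (parent F)
          A–F: parent, skip
        F–C: parent, skip
        visit J (parent F)
          visit G (parent J)
            visit L (parent G)
              L–G: parent, skip
            G–J: parent, skip
          J–F: parent, skip
          visit K (parent J)
            K–J: parent, skip
    E–D: parent, skip
    visit I (parent E)
      I–E: parent, skip
  visit M (parent D)
    M–D: parent, skip
visit B (parent –)
visit H (parent –)
No non-parent visited neighbor found — the graph is a forest.

No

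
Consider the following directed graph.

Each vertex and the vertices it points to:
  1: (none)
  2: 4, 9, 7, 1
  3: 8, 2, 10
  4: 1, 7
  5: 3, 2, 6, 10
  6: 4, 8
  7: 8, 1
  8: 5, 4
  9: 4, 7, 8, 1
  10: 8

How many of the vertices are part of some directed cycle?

A vertex is on a directed cycle iff it belongs to a strongly connected component of size ≥ 2 (or has a self-loop).
The vertices on cycles are {2, 3, 4, 5, 6, 7, 8, 9, 10} — 9 in total.

9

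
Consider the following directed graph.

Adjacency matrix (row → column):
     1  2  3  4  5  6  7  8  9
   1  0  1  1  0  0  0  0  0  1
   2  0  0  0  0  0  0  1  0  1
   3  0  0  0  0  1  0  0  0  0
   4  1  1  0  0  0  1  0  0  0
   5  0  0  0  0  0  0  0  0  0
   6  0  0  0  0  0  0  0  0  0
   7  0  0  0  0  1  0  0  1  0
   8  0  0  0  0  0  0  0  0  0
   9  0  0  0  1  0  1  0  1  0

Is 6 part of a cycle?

6 lies on a cycle iff there is a path from 6 back to itself.
Exploring from 6, it never reaches itself; equivalently, its strongly connected component is a singleton.

No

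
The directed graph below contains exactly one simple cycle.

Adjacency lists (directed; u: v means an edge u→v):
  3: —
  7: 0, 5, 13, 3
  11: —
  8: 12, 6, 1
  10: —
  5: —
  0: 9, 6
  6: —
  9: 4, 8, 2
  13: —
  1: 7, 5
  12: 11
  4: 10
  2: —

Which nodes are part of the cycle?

0, 1, 7, 8, 9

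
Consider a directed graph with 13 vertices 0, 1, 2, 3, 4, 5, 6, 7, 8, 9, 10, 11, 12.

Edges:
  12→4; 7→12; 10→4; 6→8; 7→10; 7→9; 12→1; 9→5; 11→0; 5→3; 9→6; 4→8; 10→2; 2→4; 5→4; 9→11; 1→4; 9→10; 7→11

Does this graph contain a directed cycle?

No

DFS with white/gray/black marking, starting from 10:
10 gray
  4 gray
    8 gray
    8 black
  4 black
  2 gray
    2→4: 4 black — skip
  2 black
10 black
0 gray
0 black
1 gray
  1→4: 4 black — skip
1 black
3 gray
3 black
5 gray
  5→3: 3 black — skip
  5→4: 4 black — skip
5 black
6 gray
  6→8: 8 black — skip
6 black
7 gray
  7→10: 10 black — skip
  11 gray
    11→0: 0 black — skip
  11 black
  12 gray
    12→4: 4 black — skip
    12→1: 1 black — skip
  12 black
  9 gray
    9→10: 10 black — skip
    9→5: 5 black — skip
    9→11: 11 black — skip
    9→6: 6 black — skip
  9 black
7 black
Every edge goes to a white or black vertex — no back edge, so the graph is acyclic.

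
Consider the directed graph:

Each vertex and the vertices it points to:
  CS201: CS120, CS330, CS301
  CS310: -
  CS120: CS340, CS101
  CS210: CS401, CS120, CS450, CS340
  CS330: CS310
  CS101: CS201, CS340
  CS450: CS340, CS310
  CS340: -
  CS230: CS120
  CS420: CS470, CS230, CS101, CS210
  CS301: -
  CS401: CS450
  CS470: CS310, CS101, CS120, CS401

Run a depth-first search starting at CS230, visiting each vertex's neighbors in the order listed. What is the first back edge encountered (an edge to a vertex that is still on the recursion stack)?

DFS from CS230 (visiting each vertex's neighbors in the order listed); mark gray on enter, black on exit:
CS230 gray
  CS120 gray
    CS340 gray
    CS340 black
    CS101 gray
      CS201 gray
        CS201→CS120: CS120 is gray → back edge
First back edge: CS201 → CS120.

CS201→CS120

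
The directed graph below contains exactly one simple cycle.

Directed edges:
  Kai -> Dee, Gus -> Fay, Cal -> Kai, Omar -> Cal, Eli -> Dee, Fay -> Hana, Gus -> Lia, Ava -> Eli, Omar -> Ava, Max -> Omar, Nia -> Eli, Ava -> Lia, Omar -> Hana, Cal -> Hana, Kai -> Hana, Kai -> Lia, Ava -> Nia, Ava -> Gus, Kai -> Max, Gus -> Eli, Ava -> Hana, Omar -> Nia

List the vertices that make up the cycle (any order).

DFS with gray/black marking from Omar:
Omar gray
  Hana gray
  Hana black
  Nia gray
    Eli gray
      Dee gray
      Dee black
    Eli black
  Nia black
  Ava gray
    Lia gray
    Lia black
    Ava→Hana: Hana black — skip
    Gus gray
      Gus→Lia: Lia black — skip
      Fay gray
        Fay→Hana: Hana black — skip
      Fay black
      Gus→Eli: Eli black — skip
    Gus black
    Ava→Nia: Nia black — skip
    Ava→Eli: Eli black — skip
  Ava black
  Cal gray
    Cal→Hana: Hana black — skip
    Kai gray
      Kai→Dee: Dee black — skip
      Kai→Lia: Lia black — skip
      Max gray
        Max→Omar: Omar is gray → back edge
Back edge closes the cycle Omar → Cal → Kai → Max → Omar; its vertices are {Cal, Kai, Max, Omar}.

Cal, Kai, Max, Omar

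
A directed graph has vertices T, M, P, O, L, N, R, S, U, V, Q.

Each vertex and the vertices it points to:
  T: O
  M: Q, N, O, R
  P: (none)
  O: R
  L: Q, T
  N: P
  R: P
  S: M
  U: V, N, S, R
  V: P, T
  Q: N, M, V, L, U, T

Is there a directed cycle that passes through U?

Yes

U is on a cycle iff U can reach itself via ≥1 edge.
U → S → M → Q → U — yes.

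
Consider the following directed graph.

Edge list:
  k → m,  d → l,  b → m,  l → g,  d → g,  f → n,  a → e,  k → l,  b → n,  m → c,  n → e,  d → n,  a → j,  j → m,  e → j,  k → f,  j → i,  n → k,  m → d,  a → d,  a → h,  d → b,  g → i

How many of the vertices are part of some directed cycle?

8

A vertex is on a directed cycle iff it belongs to a strongly connected component of size ≥ 2 (or has a self-loop).
The vertices on cycles are {b, d, e, f, j, k, m, n} — 8 in total.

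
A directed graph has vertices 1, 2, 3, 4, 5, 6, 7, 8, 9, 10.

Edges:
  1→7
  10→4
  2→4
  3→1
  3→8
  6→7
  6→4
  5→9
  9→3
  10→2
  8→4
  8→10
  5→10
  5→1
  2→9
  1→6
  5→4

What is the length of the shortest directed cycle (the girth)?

5

For each vertex v, BFS finds the shortest path from v back to v.
The shortest such closed walk is 9 → 3 → 8 → 10 → 2 → 9, length 5.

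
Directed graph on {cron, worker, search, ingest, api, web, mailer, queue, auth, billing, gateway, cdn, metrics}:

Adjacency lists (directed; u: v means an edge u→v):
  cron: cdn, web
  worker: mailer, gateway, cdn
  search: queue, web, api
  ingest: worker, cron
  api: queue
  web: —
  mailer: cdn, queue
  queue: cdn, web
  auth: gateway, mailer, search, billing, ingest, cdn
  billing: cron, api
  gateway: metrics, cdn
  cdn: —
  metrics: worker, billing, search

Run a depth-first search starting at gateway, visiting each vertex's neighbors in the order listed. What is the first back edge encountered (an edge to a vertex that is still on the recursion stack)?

DFS from gateway (visiting each vertex's neighbors in the order listed); mark gray on enter, black on exit:
gateway gray
  metrics gray
    worker gray
      mailer gray
        cdn gray
        cdn black
        queue gray
          queue→cdn: cdn black — skip
          web gray
          web black
        queue black
      mailer black
      worker→gateway: gateway is gray → back edge
First back edge: worker → gateway.

worker→gateway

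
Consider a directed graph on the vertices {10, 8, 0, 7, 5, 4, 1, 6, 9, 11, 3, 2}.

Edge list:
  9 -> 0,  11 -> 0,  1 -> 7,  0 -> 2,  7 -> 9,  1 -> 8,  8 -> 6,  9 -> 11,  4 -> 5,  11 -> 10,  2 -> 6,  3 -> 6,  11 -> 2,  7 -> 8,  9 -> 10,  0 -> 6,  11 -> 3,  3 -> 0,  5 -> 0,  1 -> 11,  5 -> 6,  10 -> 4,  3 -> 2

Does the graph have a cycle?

No

DFS with white/gray/black marking, starting from 4:
4 gray
  5 gray
    6 gray
    6 black
    0 gray
      2 gray
        2→6: 6 black — skip
      2 black
      0→6: 6 black — skip
    0 black
  5 black
4 black
10 gray
  10→4: 4 black — skip
10 black
8 gray
  8→6: 6 black — skip
8 black
7 gray
  7→8: 8 black — skip
  9 gray
    11 gray
      3 gray
        3→0: 0 black — skip
        3→6: 6 black — skip
        3→2: 2 black — skip
      3 black
      11→2: 2 black — skip
      11→10: 10 black — skip
      11→0: 0 black — skip
    11 black
    9→10: 10 black — skip
    9→0: 0 black — skip
  9 black
7 black
1 gray
  1→7: 7 black — skip
  1→11: 11 black — skip
  1→8: 8 black — skip
1 black
Every edge goes to a white or black vertex — no back edge, so the graph is acyclic.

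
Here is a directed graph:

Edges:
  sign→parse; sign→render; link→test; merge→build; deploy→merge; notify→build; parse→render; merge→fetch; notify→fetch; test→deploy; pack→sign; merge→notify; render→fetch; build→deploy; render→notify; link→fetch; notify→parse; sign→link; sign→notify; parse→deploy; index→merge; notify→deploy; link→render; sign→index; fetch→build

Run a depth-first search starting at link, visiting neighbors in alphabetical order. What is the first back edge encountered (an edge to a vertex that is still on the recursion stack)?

DFS from link (visiting neighbors in alphabetical order); mark gray on enter, black on exit:
link gray
  fetch gray
    build gray
      deploy gray
        merge gray
          merge→build: build is gray → back edge
First back edge: merge → build.

merge->build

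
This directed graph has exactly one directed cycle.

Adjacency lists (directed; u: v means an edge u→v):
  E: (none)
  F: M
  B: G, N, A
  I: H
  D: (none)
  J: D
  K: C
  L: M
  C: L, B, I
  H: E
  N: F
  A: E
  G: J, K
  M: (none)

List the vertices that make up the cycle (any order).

B, C, G, K

DFS with gray/black marking from G:
G gray
  J gray
    D gray
    D black
  J black
  K gray
    C gray
      L gray
        M gray
        M black
      L black
      B gray
        B→G: G is gray → back edge
Back edge closes the cycle G → K → C → B → G; its vertices are {B, C, G, K}.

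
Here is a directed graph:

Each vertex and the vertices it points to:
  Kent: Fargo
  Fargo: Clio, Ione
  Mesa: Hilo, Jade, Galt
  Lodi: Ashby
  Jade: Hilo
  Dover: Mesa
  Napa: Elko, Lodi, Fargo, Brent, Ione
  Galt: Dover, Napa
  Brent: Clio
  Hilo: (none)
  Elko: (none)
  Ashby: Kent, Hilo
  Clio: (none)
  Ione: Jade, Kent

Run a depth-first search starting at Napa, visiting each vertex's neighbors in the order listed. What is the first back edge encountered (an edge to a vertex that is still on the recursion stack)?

DFS from Napa (visiting each vertex's neighbors in the order listed); mark gray on enter, black on exit:
Napa gray
  Elko gray
  Elko black
  Lodi gray
    Ashby gray
      Kent gray
        Fargo gray
          Clio gray
          Clio black
          Ione gray
            Jade gray
              Hilo gray
              Hilo black
            Jade black
            Ione→Kent: Kent is gray → back edge
First back edge: Ione → Kent.

Ione->Kent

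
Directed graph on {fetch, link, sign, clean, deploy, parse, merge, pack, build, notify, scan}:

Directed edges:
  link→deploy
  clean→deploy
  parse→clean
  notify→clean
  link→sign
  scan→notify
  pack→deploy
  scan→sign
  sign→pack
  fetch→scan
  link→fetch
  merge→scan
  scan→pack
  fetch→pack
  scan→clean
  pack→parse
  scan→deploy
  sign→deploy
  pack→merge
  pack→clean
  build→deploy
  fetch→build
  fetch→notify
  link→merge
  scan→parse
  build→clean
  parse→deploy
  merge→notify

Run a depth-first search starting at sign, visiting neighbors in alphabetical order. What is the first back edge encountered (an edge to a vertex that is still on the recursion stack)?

DFS from sign (visiting neighbors in alphabetical order); mark gray on enter, black on exit:
sign gray
  deploy gray
  deploy black
  pack gray
    clean gray
      clean→deploy: deploy black — skip
    clean black
    pack→deploy: deploy black — skip
    merge gray
      notify gray
        notify→clean: clean black — skip
      notify black
      scan gray
        scan→clean: clean black — skip
        scan→deploy: deploy black — skip
        scan→notify: notify black — skip
        scan→pack: pack is gray → back edge
First back edge: scan → pack.

scan→pack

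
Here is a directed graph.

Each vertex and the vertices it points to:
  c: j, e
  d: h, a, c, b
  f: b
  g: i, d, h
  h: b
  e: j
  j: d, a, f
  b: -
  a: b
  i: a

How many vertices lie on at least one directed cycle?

4

A vertex is on a directed cycle iff it belongs to a strongly connected component of size ≥ 2 (or has a self-loop).
The vertices on cycles are {c, d, e, j} — 4 in total.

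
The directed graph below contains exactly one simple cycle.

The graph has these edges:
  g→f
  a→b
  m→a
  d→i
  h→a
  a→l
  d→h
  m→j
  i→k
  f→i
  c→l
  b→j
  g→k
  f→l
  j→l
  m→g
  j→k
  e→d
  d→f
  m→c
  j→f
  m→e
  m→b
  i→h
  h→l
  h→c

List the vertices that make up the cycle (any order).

DFS with gray/black marking from j:
j gray
  l gray
  l black
  k gray
  k black
  f gray
    f→l: l black — skip
    i gray
      i→k: k black — skip
      h gray
        c gray
          c→l: l black — skip
        c black
        h→l: l black — skip
        a gray
          a→l: l black — skip
          b gray
            b→j: j is gray → back edge
Back edge closes the cycle j → f → i → h → a → b → j; its vertices are {a, b, f, h, i, j}.

a, b, f, h, i, j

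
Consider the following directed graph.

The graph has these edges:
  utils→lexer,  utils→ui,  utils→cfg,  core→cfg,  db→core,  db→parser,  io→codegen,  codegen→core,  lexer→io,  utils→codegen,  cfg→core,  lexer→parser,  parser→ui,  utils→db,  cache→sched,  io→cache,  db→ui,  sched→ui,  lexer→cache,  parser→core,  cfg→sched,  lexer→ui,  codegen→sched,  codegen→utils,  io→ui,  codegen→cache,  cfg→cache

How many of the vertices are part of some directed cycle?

6

A vertex is on a directed cycle iff it belongs to a strongly connected component of size ≥ 2 (or has a self-loop).
The vertices on cycles are {io, cfg, core, lexer, utils, codegen} — 6 in total.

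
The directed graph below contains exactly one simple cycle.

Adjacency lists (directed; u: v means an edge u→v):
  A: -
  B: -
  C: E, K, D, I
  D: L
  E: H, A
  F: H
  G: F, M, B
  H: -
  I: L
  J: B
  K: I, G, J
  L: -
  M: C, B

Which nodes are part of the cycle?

DFS with gray/black marking from C:
C gray
  E gray
    H gray
    H black
    A gray
    A black
  E black
  K gray
    I gray
      L gray
      L black
    I black
    G gray
      F gray
        F→H: H black — skip
      F black
      M gray
        M→C: C is gray → back edge
Back edge closes the cycle C → K → G → M → C; its vertices are {C, G, K, M}.

C, G, K, M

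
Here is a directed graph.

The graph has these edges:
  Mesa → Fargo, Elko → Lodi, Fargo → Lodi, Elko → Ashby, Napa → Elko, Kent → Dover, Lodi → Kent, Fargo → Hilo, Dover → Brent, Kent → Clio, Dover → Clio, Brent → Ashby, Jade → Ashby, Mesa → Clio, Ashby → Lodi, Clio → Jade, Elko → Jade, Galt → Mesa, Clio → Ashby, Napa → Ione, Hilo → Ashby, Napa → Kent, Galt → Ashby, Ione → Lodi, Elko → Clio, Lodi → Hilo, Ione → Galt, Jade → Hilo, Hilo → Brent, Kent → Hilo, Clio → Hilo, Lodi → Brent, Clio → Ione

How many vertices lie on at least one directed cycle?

12

A vertex is on a directed cycle iff it belongs to a strongly connected component of size ≥ 2 (or has a self-loop).
The vertices on cycles are {Clio, Galt, Hilo, Ione, Jade, Kent, Lodi, Mesa, Ashby, Brent, Dover, Fargo} — 12 in total.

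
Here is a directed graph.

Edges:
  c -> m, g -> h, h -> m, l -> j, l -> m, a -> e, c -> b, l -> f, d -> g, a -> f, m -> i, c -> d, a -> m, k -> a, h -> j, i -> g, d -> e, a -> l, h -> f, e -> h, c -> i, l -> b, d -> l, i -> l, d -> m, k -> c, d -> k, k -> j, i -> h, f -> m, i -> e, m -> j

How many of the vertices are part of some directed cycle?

A vertex is on a directed cycle iff it belongs to a strongly connected component of size ≥ 2 (or has a self-loop).
The vertices on cycles are {c, d, e, f, g, h, i, k, l, m} — 10 in total.

10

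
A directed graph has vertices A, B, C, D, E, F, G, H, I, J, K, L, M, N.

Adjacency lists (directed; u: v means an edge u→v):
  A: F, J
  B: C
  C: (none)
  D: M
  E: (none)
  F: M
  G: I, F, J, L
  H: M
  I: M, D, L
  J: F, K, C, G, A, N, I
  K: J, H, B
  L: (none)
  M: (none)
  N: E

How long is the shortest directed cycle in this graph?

For each vertex v, BFS finds the shortest path from v back to v.
The shortest such closed walk is K → J → K, length 2.

2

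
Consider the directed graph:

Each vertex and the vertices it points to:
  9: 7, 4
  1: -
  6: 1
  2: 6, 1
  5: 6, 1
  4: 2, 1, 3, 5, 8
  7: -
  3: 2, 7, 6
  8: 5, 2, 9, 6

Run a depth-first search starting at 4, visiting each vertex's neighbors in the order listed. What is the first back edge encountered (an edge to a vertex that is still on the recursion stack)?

DFS from 4 (visiting each vertex's neighbors in the order listed); mark gray on enter, black on exit:
4 gray
  2 gray
    6 gray
      1 gray
      1 black
    6 black
    2→1: 1 black — skip
  2 black
  4→1: 1 black — skip
  3 gray
    3→2: 2 black — skip
    7 gray
    7 black
    3→6: 6 black — skip
  3 black
  5 gray
    5→6: 6 black — skip
    5→1: 1 black — skip
  5 black
  8 gray
    8→5: 5 black — skip
    8→2: 2 black — skip
    9 gray
      9→7: 7 black — skip
      9→4: 4 is gray → back edge
First back edge: 9 → 4.

9→4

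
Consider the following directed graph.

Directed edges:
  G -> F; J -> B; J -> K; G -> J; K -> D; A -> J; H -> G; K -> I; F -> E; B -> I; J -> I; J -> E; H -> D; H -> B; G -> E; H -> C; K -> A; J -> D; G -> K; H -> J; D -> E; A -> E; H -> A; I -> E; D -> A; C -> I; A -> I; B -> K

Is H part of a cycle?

H lies on a cycle iff there is a path from H back to itself.
Exploring from H, it never reaches itself; equivalently, its strongly connected component is a singleton.

No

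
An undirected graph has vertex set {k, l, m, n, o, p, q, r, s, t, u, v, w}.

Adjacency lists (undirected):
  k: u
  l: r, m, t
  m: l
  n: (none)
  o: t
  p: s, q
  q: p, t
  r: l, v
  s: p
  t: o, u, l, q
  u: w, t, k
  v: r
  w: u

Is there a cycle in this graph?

No

DFS, tracking each vertex's parent; an edge to a visited non-parent vertex closes a cycle.
Start from v:
visit v (parent –)
  visit r (parent v)
    visit l (parent r)
      l–r: parent, skip
      visit m (parent l)
        m–l: parent, skip
      visit t (parent l)
        visit o (parent t)
          o–t: parent, skip
        visit u (parent t)
          visit w (parent u)
            w–u: parent, skip
          u–t: parent, skip
          visit k (parent u)
            k–u: parent, skip
        t–l: parent, skip
        visit q (parent t)
          visit p (parent q)
            visit s (parent p)
              s–p: parent, skip
            p–q: parent, skip
          q–t: parent, skip
    r–v: parent, skip
visit n (parent –)
No non-parent visited neighbor found — the graph is a forest.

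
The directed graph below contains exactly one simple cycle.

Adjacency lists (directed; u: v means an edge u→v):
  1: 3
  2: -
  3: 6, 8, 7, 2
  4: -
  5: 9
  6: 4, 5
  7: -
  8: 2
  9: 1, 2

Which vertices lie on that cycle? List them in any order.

DFS with gray/black marking from 1:
1 gray
  3 gray
    6 gray
      4 gray
      4 black
      5 gray
        9 gray
          9→1: 1 is gray → back edge
Back edge closes the cycle 1 → 3 → 6 → 5 → 9 → 1; its vertices are {1, 3, 5, 6, 9}.

1, 3, 5, 6, 9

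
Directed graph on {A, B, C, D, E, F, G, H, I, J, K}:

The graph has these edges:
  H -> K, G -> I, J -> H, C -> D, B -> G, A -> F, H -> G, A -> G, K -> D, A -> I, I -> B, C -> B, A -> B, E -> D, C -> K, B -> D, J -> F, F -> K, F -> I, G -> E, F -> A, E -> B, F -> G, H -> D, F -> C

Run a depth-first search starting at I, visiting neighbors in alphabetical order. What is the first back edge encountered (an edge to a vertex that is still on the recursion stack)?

E->B

DFS from I (visiting neighbors in alphabetical order); mark gray on enter, black on exit:
I gray
  B gray
    D gray
    D black
    G gray
      E gray
        E→B: B is gray → back edge
First back edge: E → B.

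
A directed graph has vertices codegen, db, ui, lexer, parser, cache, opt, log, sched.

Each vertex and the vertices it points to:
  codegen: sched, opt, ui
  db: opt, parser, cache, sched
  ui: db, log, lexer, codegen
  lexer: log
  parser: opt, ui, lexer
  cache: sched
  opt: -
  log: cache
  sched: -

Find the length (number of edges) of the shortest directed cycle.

For each vertex v, BFS finds the shortest path from v back to v.
The shortest such closed walk is ui → codegen → ui, length 2.

2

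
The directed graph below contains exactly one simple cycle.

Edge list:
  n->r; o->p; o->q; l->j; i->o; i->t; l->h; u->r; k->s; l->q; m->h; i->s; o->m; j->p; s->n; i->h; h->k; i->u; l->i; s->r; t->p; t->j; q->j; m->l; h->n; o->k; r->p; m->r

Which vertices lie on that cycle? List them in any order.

i, l, m, o

DFS with gray/black marking from l:
l gray
  i gray
    u gray
      r gray
        p gray
        p black
      r black
    u black
    s gray
      n gray
        n→r: r black — skip
      n black
      s→r: r black — skip
    s black
    t gray
      j gray
        j→p: p black — skip
      j black
      t→p: p black — skip
    t black
    h gray
      k gray
        k→s: s black — skip
      k black
      h→n: n black — skip
    h black
    o gray
      o→k: k black — skip
      o→p: p black — skip
      q gray
        q→j: j black — skip
      q black
      m gray
        m→h: h black — skip
        m→l: l is gray → back edge
Back edge closes the cycle l → i → o → m → l; its vertices are {i, l, m, o}.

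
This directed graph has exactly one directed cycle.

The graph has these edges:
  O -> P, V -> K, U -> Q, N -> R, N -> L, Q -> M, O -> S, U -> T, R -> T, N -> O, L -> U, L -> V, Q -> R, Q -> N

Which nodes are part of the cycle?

DFS with gray/black marking from N:
N gray
  R gray
    T gray
    T black
  R black
  O gray
    S gray
    S black
    P gray
    P black
  O black
  L gray
    V gray
      K gray
      K black
    V black
    U gray
      Q gray
        Q→N: N is gray → back edge
Back edge closes the cycle N → L → U → Q → N; its vertices are {L, N, Q, U}.

L, N, Q, U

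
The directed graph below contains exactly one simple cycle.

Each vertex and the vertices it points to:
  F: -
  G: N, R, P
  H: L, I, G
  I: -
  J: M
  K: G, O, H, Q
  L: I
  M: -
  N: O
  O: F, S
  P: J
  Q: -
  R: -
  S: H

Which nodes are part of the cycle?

DFS with gray/black marking from H:
H gray
  L gray
    I gray
    I black
  L black
  H→I: I black — skip
  G gray
    N gray
      O gray
        F gray
        F black
        S gray
          S→H: H is gray → back edge
Back edge closes the cycle H → G → N → O → S → H; its vertices are {G, H, N, O, S}.

G, H, N, O, S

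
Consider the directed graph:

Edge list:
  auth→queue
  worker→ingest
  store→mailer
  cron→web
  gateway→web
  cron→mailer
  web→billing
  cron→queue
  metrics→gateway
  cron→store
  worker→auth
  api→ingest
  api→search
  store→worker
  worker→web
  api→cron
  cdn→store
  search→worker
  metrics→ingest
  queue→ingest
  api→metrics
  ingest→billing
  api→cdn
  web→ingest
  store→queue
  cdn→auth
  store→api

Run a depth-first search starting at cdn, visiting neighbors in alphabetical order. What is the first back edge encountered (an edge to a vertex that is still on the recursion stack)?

DFS from cdn (visiting neighbors in alphabetical order); mark gray on enter, black on exit:
cdn gray
  auth gray
    queue gray
      ingest gray
        billing gray
        billing black
      ingest black
    queue black
  auth black
  store gray
    api gray
      api→cdn: cdn is gray → back edge
First back edge: api → cdn.

api→cdn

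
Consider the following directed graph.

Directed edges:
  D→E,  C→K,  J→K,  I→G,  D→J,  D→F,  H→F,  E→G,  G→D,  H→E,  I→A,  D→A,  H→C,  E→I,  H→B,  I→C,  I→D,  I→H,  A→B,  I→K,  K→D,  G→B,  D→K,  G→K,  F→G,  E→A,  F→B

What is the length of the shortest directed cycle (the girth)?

For each vertex v, BFS finds the shortest path from v back to v.
The shortest such closed walk is D → K → D, length 2.

2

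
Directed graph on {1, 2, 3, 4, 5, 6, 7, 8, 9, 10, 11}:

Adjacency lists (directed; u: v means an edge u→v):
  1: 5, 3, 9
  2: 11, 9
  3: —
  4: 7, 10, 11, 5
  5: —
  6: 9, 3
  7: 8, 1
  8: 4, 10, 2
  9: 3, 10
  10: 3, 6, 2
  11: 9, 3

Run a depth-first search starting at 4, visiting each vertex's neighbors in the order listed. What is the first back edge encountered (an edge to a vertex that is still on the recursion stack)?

DFS from 4 (visiting each vertex's neighbors in the order listed); mark gray on enter, black on exit:
4 gray
  7 gray
    8 gray
      8→4: 4 is gray → back edge
First back edge: 8 → 4.

8->4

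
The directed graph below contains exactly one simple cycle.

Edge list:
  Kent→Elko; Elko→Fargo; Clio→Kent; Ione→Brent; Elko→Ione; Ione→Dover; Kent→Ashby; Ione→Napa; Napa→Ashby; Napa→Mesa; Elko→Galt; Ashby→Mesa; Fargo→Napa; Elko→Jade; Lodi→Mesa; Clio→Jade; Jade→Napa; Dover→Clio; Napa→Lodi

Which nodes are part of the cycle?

DFS with gray/black marking from Elko:
Elko gray
  Jade gray
    Napa gray
      Ashby gray
        Mesa gray
        Mesa black
      Ashby black
      Lodi gray
        Lodi→Mesa: Mesa black — skip
      Lodi black
      Napa→Mesa: Mesa black — skip
    Napa black
  Jade black
  Galt gray
  Galt black
  Fargo gray
    Fargo→Napa: Napa black — skip
  Fargo black
  Ione gray
    Dover gray
      Clio gray
        Kent gray
          Kent→Ashby: Ashby black — skip
          Kent→Elko: Elko is gray → back edge
Back edge closes the cycle Elko → Ione → Dover → Clio → Kent → Elko; its vertices are {Clio, Elko, Ione, Kent, Dover}.

Clio, Elko, Ione, Kent, Dover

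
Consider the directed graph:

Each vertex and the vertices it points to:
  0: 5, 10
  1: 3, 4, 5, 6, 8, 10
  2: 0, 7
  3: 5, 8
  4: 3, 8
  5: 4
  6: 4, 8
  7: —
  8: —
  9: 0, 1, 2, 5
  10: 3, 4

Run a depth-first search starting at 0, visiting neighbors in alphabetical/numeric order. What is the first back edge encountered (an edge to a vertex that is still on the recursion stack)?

3->5

DFS from 0 (visiting neighbors in alphabetical/numeric order); mark gray on enter, black on exit:
0 gray
  5 gray
    4 gray
      3 gray
        3→5: 5 is gray → back edge
First back edge: 3 → 5.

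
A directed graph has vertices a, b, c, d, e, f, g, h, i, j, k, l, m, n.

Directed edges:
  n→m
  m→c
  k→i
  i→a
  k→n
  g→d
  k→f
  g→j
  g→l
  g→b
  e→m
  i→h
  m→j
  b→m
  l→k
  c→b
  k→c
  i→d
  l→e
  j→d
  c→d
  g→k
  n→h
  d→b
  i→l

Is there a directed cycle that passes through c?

c is on a cycle iff c can reach itself via ≥1 edge.
c → b → m → c — yes.

Yes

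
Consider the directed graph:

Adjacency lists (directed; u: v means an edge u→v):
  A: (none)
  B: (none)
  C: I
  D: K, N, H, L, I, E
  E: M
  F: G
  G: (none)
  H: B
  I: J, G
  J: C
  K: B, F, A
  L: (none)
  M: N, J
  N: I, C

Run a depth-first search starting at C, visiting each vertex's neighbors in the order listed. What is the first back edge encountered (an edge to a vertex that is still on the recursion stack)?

DFS from C (visiting each vertex's neighbors in the order listed); mark gray on enter, black on exit:
C gray
  I gray
    J gray
      J→C: C is gray → back edge
First back edge: J → C.

J->C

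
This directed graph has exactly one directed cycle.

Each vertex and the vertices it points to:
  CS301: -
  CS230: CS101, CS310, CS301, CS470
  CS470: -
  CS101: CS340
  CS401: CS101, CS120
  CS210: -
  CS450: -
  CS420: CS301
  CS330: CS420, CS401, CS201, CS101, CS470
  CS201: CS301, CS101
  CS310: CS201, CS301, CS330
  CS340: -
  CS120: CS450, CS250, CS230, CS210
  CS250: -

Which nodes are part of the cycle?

CS120, CS230, CS310, CS330, CS401

DFS with gray/black marking from CS330:
CS330 gray
  CS420 gray
    CS301 gray
    CS301 black
  CS420 black
  CS401 gray
    CS101 gray
      CS340 gray
      CS340 black
    CS101 black
    CS120 gray
      CS450 gray
      CS450 black
      CS250 gray
      CS250 black
      CS230 gray
        CS230→CS101: CS101 black — skip
        CS310 gray
          CS201 gray
            CS201→CS301: CS301 black — skip
            CS201→CS101: CS101 black — skip
          CS201 black
          CS310→CS301: CS301 black — skip
          CS310→CS330: CS330 is gray → back edge
Back edge closes the cycle CS330 → CS401 → CS120 → CS230 → CS310 → CS330; its vertices are {CS120, CS230, CS310, CS330, CS401}.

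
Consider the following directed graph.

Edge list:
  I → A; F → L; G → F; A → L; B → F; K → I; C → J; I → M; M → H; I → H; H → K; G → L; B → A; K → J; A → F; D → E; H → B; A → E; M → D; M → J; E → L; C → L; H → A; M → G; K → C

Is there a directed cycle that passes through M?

Yes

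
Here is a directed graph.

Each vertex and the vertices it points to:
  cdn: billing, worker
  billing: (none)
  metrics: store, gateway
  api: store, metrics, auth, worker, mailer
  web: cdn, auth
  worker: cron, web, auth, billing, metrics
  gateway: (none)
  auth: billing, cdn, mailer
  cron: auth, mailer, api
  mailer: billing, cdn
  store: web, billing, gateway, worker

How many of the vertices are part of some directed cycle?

9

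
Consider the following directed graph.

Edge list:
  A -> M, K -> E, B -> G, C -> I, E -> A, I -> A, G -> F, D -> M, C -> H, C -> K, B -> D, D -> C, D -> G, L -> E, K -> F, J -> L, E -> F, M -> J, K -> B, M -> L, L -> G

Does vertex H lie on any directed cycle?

H lies on a cycle iff there is a path from H back to itself.
Exploring from H, it never reaches itself; equivalently, its strongly connected component is a singleton.

No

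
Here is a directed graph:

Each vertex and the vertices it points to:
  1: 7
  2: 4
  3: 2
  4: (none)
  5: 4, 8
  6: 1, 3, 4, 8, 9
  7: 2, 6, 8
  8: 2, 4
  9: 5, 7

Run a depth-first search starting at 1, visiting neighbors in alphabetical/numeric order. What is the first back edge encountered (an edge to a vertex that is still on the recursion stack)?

DFS from 1 (visiting neighbors in alphabetical/numeric order); mark gray on enter, black on exit:
1 gray
  7 gray
    2 gray
      4 gray
      4 black
    2 black
    6 gray
      6→1: 1 is gray → back edge
First back edge: 6 → 1.

6→1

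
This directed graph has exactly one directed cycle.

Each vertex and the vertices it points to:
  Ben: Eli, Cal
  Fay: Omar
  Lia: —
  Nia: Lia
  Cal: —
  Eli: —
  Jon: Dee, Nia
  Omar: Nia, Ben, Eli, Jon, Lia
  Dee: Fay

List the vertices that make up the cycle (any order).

Dee, Fay, Jon, Omar

DFS with gray/black marking from Omar:
Omar gray
  Nia gray
    Lia gray
    Lia black
  Nia black
  Ben gray
    Eli gray
    Eli black
    Cal gray
    Cal black
  Ben black
  Omar→Eli: Eli black — skip
  Jon gray
    Dee gray
      Fay gray
        Fay→Omar: Omar is gray → back edge
Back edge closes the cycle Omar → Jon → Dee → Fay → Omar; its vertices are {Dee, Fay, Jon, Omar}.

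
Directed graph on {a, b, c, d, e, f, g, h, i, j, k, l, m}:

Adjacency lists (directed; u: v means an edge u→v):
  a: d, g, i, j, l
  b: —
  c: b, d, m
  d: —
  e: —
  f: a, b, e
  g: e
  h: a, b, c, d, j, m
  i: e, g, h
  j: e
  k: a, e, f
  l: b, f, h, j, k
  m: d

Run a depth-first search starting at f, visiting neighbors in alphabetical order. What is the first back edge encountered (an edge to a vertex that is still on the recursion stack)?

DFS from f (visiting neighbors in alphabetical order); mark gray on enter, black on exit:
f gray
  a gray
    d gray
    d black
    g gray
      e gray
      e black
    g black
    i gray
      i→e: e black — skip
      i→g: g black — skip
      h gray
        h→a: a is gray → back edge
First back edge: h → a.

h->a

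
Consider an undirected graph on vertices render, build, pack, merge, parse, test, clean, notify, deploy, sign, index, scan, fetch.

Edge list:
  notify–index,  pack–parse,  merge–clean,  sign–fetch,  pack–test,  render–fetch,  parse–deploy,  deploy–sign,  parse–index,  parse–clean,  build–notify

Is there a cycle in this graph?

No

DFS, tracking each vertex's parent; an edge to a visited non-parent vertex closes a cycle.
Start from merge:
visit merge (parent –)
  visit clean (parent merge)
    visit parse (parent clean)
      parse–clean: parent, skip
      visit pack (parent parse)
        pack–parse: parent, skip
        visit test (parent pack)
          test–pack: parent, skip
      visit deploy (parent parse)
        visit sign (parent deploy)
          sign–deploy: parent, skip
          visit fetch (parent sign)
            visit render (parent fetch)
              render–fetch: parent, skip
            fetch–sign: parent, skip
        deploy–parse: parent, skip
      visit index (parent parse)
        visit notify (parent index)
          notify–index: parent, skip
          visit build (parent notify)
            build–notify: parent, skip
        index–parse: parent, skip
    clean–merge: parent, skip
visit scan (parent –)
No non-parent visited neighbor found — the graph is a forest.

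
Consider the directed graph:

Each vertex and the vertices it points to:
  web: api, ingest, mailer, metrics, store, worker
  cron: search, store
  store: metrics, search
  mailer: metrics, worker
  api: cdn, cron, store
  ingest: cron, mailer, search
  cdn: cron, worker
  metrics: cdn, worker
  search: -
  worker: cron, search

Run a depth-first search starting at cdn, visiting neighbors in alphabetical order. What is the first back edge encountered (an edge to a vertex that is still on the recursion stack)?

DFS from cdn (visiting neighbors in alphabetical order); mark gray on enter, black on exit:
cdn gray
  cron gray
    search gray
    search black
    store gray
      metrics gray
        metrics→cdn: cdn is gray → back edge
First back edge: metrics → cdn.

metrics->cdn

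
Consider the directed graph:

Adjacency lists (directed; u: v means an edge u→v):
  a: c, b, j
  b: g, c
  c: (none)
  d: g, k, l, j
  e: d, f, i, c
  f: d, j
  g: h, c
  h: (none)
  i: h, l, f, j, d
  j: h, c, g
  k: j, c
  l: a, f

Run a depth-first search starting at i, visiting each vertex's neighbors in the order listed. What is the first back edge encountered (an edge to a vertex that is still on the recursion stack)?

DFS from i (visiting each vertex's neighbors in the order listed); mark gray on enter, black on exit:
i gray
  h gray
  h black
  l gray
    a gray
      c gray
      c black
      b gray
        g gray
          g→h: h black — skip
          g→c: c black — skip
        g black
        b→c: c black — skip
      b black
      j gray
        j→h: h black — skip
        j→c: c black — skip
        j→g: g black — skip
      j black
    a black
    f gray
      d gray
        d→g: g black — skip
        k gray
          k→j: j black — skip
          k→c: c black — skip
        k black
        d→l: l is gray → back edge
First back edge: d → l.

d->l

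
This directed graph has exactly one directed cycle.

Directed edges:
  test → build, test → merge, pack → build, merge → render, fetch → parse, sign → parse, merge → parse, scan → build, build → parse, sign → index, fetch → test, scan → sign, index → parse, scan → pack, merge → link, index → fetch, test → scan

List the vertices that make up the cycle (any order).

DFS with gray/black marking from test:
test gray
  merge gray
    parse gray
    parse black
    render gray
    render black
    link gray
    link black
  merge black
  scan gray
    sign gray
      sign→parse: parse black — skip
      index gray
        index→parse: parse black — skip
        fetch gray
          fetch→parse: parse black — skip
          fetch→test: test is gray → back edge
Back edge closes the cycle test → scan → sign → index → fetch → test; its vertices are {scan, sign, test, fetch, index}.

scan, sign, test, fetch, index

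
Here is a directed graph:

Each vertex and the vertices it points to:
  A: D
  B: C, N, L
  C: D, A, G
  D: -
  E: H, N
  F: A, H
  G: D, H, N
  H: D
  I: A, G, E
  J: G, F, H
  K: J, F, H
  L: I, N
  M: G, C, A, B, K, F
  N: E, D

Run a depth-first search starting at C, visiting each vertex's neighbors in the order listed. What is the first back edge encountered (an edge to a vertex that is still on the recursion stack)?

E→N

DFS from C (visiting each vertex's neighbors in the order listed); mark gray on enter, black on exit:
C gray
  D gray
  D black
  A gray
    A→D: D black — skip
  A black
  G gray
    G→D: D black — skip
    H gray
      H→D: D black — skip
    H black
    N gray
      E gray
        E→H: H black — skip
        E→N: N is gray → back edge
First back edge: E → N.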